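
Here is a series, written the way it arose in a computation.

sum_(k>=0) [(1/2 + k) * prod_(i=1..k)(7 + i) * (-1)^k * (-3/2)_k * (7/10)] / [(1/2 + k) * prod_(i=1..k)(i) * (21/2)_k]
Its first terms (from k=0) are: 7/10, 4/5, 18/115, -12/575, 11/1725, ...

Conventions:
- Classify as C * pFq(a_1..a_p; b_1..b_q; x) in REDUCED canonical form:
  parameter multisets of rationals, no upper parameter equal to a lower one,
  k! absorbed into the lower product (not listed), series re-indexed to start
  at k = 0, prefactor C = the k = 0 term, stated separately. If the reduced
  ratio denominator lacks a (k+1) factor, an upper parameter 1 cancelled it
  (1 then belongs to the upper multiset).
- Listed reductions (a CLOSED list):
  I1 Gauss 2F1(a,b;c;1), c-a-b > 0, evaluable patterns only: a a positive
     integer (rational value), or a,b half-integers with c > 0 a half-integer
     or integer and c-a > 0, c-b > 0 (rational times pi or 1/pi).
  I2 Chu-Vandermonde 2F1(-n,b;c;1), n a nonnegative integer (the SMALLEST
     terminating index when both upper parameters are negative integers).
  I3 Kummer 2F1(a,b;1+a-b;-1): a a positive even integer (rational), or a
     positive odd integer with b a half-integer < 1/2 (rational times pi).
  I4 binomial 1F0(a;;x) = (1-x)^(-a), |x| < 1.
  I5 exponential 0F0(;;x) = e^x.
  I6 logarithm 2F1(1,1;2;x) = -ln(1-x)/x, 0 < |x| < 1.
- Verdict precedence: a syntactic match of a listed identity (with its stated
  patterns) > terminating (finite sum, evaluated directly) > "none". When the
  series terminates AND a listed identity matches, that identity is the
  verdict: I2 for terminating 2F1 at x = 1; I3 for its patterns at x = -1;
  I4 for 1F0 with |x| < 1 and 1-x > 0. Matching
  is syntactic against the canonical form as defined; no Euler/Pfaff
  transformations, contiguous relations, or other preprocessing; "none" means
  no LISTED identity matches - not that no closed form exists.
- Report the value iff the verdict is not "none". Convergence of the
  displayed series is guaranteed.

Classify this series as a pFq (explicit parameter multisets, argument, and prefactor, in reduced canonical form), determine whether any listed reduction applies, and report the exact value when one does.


Reduced: x = -1, 2F1, upper = {-3/2, 8}, lower = {21/2}, C = 7/10. Verdict (x = -1): the Kummer evaluation I3 applies (x = -1; c = 21/2 equals 1+a-b for upper {-3/2, 8}: listed pattern). Hence: 4199/2560.

First insight: from the first term 7/10: the product of the first k integers (C = 7/10) is k!.
Term ratio: r(k) = (-1) * (k-3/2) (k+8) / [(k+21/2) (k+1)] - rational in k. x = (-1); t_0 = 7/10; negate the roots.


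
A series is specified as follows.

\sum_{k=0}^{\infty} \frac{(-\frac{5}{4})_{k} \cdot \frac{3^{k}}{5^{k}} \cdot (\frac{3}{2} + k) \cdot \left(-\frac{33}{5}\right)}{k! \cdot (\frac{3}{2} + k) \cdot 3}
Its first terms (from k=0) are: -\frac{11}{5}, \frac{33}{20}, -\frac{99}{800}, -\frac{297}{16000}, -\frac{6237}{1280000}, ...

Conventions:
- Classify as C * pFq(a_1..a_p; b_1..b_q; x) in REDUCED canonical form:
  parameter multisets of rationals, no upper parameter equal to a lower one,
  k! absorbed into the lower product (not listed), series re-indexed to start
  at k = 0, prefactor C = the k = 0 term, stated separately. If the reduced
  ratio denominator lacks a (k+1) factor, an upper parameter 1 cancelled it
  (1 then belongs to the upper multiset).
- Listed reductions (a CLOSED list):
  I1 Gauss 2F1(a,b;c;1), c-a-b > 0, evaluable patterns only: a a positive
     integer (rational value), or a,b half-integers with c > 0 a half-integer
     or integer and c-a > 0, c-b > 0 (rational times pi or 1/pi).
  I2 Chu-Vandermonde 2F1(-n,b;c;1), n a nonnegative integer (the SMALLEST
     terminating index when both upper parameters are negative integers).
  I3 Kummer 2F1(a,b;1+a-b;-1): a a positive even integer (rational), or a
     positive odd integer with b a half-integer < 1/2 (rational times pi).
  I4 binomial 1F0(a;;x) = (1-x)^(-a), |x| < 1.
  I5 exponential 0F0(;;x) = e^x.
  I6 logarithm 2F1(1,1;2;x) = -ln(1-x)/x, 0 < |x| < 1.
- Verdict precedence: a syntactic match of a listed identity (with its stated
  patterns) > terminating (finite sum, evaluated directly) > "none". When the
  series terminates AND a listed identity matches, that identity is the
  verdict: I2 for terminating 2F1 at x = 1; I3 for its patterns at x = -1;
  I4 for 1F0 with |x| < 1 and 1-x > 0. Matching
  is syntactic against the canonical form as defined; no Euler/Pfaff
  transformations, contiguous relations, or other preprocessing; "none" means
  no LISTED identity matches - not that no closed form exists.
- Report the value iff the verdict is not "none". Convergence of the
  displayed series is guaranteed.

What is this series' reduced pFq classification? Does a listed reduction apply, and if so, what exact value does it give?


The series (x = \frac{3}{5}) is 1F0: upper {-\frac{5}{4}}, lower {-}, prefactor -\frac{11}{5}. Verdict (x = \frac{3}{5}): binomial (I4) applies (the 1F0 binomial series: exponent 5/4, x = \frac{3}{5}). Sum: \left(-\frac{11}{5}\right) \cdot \left(\frac{2}{5}\right)^{\frac{5}{4}}.

First insight: with t_0 = -\frac{11}{5}, k + 3/2 divides numerator and denominator alike; C = -11/5, x = 3/5 after cancelling.
Step ratio: r(k) = \frac{3}{5} * (k-\frac{5}{4}) / [(k+1)] - rational; roots negated = parameters, x = \frac{3}{5}, C = -\frac{11}{5}.


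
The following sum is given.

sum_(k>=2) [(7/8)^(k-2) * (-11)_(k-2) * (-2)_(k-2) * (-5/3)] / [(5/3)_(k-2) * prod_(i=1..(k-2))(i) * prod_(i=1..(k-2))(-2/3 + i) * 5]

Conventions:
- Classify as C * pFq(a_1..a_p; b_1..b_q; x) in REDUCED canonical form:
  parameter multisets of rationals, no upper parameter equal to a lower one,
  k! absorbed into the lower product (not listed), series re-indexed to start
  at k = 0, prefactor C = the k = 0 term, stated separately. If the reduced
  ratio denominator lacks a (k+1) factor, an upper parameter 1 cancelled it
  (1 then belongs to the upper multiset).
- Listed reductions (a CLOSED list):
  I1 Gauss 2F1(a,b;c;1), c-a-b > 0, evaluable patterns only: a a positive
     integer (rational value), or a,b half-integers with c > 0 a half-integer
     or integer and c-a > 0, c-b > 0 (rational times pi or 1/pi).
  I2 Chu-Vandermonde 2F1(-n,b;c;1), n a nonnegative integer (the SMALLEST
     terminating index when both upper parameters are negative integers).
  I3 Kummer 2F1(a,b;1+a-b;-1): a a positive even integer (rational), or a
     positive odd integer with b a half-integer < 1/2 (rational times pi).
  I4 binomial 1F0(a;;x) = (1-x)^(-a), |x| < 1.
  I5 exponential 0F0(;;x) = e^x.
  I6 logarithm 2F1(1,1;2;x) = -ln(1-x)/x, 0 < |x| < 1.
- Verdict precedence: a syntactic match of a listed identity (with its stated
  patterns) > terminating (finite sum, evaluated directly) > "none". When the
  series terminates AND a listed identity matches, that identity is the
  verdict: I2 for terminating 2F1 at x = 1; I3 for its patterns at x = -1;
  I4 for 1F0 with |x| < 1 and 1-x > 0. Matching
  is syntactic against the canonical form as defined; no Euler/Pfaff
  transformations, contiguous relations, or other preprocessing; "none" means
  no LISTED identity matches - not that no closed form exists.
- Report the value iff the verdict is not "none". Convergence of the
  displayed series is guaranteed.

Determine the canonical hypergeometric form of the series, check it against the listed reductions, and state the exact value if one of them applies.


This is -1/3 * 2F2(-11, -2; 1/3, 5/3; 7/8) in reduced canonical form. Verdict: terminating - the sum ends at index 2 because -2 is a negative integer; exact evaluation follows. Value: -400823/15360.

Key observation: with t_0 = -1/3, the constant factors (prefactor -1/3) combine into one prefactor.
Adjacent-term ratio: r(k) = (7/8) * (k-11) (k-2) / [(k+1/3) (k+5/3) (k+1)] - rational in k, leading ratio (7/8); with t_0 = -1/3, classification follows.


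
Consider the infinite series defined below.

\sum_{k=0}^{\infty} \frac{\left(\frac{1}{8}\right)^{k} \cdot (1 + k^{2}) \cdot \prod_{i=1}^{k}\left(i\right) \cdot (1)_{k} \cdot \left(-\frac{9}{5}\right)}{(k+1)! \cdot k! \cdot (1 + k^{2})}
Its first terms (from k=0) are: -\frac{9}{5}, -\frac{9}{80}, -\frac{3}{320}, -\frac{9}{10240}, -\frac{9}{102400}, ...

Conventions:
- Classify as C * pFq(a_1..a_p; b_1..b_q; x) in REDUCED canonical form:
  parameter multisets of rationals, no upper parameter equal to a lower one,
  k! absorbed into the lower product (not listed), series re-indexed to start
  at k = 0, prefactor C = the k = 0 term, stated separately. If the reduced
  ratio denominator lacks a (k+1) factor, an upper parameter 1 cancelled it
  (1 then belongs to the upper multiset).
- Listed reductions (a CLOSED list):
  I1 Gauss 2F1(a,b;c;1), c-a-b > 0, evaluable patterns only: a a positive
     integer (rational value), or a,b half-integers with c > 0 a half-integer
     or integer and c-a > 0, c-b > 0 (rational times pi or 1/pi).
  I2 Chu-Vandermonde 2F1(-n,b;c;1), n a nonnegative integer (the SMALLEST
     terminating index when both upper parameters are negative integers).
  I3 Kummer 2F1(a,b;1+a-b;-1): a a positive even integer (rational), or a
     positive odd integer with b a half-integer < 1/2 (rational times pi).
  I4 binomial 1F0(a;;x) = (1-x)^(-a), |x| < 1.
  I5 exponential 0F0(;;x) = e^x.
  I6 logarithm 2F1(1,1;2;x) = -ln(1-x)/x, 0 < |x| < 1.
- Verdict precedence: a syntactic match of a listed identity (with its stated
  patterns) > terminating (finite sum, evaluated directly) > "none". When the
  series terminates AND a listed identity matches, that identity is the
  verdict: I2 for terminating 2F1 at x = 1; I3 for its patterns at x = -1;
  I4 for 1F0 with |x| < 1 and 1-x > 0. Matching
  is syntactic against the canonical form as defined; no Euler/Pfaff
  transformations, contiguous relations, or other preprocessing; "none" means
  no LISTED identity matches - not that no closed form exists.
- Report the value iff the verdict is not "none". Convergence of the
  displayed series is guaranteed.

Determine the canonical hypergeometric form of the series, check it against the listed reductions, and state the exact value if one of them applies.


At argument \frac{1}{8}: a 2F1 with upper {1, 1}, lower {2}, scaled by C = -\frac{9}{5}. Verdict (x = \frac{1}{8}): the I6 logarithm reduction applies (the logarithm: parameters (1,1;2), x = \frac{1}{8}). Sum: \frac{72}{5} \cdot \ln\left(\frac{7}{8}\right).

Structural cue: t_0 = -\frac{9}{5} here, and striking the common factor k^2 + 1 reduces the term (prefactor -9/5).
Adjacent-term ratio: r(k) = \frac{1}{8} * (k+1) (k+1) / [(k+2) (k+1)] - rational in k. x = \frac{1}{8}; t_0 = -\frac{9}{5}; negate the roots.


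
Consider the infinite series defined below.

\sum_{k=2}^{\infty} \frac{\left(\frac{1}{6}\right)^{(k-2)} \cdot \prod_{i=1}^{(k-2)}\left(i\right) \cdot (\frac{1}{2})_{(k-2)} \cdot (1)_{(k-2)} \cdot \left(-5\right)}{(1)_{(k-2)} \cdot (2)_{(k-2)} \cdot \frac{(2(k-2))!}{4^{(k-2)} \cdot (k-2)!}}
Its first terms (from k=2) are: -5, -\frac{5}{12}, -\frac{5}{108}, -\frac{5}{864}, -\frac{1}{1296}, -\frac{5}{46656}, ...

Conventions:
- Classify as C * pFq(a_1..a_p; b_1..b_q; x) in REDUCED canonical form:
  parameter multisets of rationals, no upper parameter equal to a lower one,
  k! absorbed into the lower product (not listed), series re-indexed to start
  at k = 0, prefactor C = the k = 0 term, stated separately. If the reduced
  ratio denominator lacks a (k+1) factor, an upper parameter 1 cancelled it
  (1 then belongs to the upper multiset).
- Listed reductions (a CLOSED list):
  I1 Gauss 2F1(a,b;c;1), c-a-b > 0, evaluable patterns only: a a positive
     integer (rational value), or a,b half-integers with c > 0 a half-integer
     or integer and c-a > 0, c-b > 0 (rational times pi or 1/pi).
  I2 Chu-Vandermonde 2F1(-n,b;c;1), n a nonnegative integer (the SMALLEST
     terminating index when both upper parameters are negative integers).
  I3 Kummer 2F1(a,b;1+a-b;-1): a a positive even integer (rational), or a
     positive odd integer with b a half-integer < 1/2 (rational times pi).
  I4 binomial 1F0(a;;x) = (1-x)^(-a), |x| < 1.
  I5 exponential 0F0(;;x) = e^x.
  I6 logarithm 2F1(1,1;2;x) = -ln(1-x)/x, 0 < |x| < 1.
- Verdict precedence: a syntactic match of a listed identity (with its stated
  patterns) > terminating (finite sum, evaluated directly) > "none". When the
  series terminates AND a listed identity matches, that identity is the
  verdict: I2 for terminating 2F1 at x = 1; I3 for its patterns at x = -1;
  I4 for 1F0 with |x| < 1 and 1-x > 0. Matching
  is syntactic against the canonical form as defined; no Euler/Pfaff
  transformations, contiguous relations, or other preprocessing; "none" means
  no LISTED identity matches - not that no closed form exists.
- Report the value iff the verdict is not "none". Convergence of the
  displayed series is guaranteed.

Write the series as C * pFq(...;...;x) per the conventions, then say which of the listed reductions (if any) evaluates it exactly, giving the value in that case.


Canonical form: C = -5 times 2F1 with upper {1, 1}, lower {2}, x = \frac{1}{6}. Verdict: this is logarithm (I6) (the logarithm: parameters (1,1;2), x = \frac{1}{6}). Sum: 30 \cdot \ln\left(\frac{5}{6}\right).

Key observation: from the first term -5: the running product (C = -5, x = 1/6) telescopes to a rising factorial.
Term ratio: r(k) = \frac{1}{6} * (k+1) (k+1) / [(k+2) (k+1)] - rational in k, leading ratio \frac{1}{6}; with t_0 = -5, classification follows.


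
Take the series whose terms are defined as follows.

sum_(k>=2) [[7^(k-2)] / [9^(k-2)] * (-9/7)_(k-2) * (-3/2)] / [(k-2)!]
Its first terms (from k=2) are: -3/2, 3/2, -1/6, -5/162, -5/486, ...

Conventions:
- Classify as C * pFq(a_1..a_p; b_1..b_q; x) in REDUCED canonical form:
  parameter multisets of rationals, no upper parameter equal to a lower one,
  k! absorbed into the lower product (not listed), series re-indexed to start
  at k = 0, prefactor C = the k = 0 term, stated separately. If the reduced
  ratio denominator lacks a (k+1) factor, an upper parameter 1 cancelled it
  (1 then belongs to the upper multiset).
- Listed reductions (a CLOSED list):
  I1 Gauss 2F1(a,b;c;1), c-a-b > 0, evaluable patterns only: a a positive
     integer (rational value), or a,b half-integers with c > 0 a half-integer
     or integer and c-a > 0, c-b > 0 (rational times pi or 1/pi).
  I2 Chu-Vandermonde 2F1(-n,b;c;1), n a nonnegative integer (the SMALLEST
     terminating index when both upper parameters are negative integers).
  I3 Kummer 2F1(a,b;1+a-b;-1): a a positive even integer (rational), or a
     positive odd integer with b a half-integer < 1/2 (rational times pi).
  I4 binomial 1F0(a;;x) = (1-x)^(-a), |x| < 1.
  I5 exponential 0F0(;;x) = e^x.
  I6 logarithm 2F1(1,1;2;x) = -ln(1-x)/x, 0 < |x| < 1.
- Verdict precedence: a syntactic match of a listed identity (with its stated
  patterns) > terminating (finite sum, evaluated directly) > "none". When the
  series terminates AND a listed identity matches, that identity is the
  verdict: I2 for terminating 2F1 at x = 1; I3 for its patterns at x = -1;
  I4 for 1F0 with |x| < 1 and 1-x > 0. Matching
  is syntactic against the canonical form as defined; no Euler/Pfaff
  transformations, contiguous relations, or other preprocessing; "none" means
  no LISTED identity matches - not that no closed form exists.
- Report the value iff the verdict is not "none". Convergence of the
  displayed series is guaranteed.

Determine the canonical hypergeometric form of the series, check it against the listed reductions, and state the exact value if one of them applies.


Key step: t_0 being -3/2, the two geometric factors (C = -3/2) combine into one argument.
Term ratio: r(k) = (7/9) * (k-9/7) / [(k+1)] - rational in k, leading ratio (7/9); with t_0 = -3/2, classification follows.

Canonical form: C = -3/2 times 1F0 with upper {-9/7}, lower {-}, x = 7/9. Verdict: binomial (I4) fires (the 1F0 binomial series: exponent 9/7, x = 7/9). Value: (-3/2) * (2/9)^(9/7).


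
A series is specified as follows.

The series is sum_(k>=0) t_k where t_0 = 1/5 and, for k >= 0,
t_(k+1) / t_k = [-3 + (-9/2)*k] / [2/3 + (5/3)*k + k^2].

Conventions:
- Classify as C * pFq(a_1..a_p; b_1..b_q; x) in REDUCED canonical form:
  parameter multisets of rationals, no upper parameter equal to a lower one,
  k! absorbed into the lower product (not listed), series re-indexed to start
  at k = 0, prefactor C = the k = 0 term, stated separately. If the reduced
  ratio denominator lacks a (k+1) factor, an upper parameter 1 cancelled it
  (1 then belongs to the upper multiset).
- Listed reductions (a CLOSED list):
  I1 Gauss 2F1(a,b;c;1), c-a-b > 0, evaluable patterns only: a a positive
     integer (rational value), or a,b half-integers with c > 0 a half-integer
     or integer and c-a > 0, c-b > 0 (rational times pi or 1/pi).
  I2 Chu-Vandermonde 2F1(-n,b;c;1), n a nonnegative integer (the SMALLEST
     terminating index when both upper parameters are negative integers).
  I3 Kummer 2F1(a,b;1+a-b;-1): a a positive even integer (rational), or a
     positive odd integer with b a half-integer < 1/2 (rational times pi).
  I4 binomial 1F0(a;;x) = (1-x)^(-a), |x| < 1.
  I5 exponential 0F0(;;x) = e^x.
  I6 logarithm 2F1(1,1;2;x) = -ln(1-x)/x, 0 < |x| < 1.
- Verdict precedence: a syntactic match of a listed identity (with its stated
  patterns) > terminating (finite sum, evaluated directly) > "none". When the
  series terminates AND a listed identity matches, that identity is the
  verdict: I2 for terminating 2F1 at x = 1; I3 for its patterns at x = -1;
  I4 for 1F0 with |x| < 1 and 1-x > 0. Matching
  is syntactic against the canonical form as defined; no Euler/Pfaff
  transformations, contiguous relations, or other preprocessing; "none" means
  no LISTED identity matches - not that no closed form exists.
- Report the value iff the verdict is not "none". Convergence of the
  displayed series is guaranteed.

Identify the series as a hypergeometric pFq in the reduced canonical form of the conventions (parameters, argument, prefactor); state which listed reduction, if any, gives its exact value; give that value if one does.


This is 1/5 * 0F0(-; -; -9/2) in reduced canonical form. Verdict: exponential (I5) matches (the 0F0 exponential series at x = -9/2). Its exact value is (1/5) * e^(-9/2).

First insight: with t_0 = 1/5, the expanded ratio factors over Q; prefactor 1/5, roots give parameters.
Adjacent-term ratio: r(k) = (-9/2) * 1 / [(k+1)] - poly over poly, x = (-9/2) from leading terms; C = 1/5 at k = 0.


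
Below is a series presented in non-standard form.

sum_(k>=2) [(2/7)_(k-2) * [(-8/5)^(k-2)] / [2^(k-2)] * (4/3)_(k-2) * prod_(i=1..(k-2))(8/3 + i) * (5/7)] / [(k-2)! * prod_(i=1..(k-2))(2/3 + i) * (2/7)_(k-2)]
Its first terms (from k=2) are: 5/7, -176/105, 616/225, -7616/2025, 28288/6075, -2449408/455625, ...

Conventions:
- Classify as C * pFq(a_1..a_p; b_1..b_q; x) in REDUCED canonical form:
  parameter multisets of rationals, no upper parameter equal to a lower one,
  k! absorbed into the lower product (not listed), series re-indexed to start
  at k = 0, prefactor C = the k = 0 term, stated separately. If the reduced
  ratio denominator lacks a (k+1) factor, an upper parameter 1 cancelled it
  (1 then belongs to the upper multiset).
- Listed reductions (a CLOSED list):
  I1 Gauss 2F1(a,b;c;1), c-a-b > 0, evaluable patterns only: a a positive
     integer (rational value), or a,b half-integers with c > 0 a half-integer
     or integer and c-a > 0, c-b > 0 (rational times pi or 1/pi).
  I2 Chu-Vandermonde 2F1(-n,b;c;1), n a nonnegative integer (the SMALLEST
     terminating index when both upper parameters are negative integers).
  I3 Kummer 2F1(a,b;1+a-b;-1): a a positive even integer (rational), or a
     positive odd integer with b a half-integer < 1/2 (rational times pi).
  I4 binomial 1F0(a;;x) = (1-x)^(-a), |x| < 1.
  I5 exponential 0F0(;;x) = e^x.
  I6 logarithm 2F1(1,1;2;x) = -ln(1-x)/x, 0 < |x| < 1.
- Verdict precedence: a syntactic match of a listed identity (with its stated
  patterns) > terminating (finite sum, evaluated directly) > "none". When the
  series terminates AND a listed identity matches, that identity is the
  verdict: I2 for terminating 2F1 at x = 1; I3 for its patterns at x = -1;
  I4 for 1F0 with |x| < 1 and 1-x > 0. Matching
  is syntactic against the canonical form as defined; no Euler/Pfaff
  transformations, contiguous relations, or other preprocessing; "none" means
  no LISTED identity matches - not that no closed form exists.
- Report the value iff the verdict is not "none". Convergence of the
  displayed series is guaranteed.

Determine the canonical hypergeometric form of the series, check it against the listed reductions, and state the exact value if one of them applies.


Reduced: x = -4/5, 2F1, upper = {4/3, 11/3}, lower = {5/3}, C = 5/7. Verdict: none - this 2F1 at x = -4/5 matches no listed pattern, and upper {4/3, 11/3} holds no stopper.

Key observation: from the first term 5/7: the two k-th powers (C = 5/7) combine into one argument.
Term ratio: r(k) = (-4/5) * (k+4/3) (k+11/3) / [(k+5/3) (k+1)] - poly over poly, x = (-4/5) from leading terms; C = 5/7 at k = 0.


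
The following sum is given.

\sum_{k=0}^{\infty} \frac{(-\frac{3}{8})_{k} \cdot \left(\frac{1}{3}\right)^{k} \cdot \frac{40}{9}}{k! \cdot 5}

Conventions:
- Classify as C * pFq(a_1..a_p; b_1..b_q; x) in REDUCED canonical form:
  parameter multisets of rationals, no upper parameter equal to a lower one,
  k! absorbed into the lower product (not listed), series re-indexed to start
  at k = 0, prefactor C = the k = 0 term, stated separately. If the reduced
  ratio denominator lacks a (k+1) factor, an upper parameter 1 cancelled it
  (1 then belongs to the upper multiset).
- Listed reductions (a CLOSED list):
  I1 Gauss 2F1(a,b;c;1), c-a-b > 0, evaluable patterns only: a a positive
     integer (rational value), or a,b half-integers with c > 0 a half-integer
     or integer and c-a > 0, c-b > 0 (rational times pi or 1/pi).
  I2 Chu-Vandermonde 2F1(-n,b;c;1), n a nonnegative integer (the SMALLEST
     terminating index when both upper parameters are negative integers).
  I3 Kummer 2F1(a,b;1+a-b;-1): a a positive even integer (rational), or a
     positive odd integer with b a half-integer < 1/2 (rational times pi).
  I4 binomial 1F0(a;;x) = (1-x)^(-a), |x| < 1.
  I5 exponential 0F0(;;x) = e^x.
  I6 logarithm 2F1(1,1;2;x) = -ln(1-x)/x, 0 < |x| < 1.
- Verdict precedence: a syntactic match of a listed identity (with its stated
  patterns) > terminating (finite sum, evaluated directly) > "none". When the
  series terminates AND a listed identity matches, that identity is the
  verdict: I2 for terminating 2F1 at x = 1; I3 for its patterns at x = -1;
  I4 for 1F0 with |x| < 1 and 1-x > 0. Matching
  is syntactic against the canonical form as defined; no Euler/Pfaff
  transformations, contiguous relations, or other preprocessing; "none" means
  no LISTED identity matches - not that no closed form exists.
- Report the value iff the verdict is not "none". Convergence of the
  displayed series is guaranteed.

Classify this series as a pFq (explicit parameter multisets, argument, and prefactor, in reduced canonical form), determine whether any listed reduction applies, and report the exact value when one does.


Reduced: x = \frac{1}{3}, 1F0, upper = {-\frac{3}{8}}, lower = {-}, C = \frac{8}{9}. Verdict at x = \frac{1}{3}: the binomial series (I4) matches (the 1F0 binomial series: exponent 3/8, x = \frac{1}{3}). Its exact value is \frac{8}{9} \cdot \left(\frac{2}{3}\right)^{\frac{3}{8}}.

Key step: from the first term \frac{8}{9}: the constant factors (prefactor 8/9) combine into one prefactor.
Consecutive-term ratio: r(k) = \frac{1}{3} * (k-\frac{3}{8}) / [(k+1)] ; factor over Q: parameters, x = \frac{1}{3}, and C = \frac{8}{9}.


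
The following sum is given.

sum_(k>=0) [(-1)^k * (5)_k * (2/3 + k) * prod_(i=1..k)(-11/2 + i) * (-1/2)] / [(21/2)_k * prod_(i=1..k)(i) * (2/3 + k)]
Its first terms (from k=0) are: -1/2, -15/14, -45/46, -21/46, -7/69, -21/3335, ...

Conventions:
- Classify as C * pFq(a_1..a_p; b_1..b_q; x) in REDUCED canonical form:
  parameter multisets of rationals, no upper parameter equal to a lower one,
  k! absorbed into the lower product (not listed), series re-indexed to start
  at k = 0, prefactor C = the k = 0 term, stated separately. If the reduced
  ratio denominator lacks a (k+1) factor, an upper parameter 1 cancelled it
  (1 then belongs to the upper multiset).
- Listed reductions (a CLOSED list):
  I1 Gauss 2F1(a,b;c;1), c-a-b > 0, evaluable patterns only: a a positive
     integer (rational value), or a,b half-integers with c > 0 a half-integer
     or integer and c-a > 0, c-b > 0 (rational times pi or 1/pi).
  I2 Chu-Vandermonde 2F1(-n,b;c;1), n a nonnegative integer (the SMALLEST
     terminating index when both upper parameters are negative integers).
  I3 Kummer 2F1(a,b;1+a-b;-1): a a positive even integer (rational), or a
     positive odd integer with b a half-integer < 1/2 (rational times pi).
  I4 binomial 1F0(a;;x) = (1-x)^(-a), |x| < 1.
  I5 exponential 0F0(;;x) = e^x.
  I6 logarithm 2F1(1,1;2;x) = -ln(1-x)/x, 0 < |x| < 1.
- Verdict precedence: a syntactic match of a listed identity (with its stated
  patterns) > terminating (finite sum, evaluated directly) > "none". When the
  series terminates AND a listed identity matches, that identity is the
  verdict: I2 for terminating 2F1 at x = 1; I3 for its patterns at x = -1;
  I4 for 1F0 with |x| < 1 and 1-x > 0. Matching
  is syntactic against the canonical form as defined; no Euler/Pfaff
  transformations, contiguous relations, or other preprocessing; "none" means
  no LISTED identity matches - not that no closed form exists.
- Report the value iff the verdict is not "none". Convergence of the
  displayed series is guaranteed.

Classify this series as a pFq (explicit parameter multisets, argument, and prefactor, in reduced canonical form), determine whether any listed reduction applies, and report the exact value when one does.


At argument -1: a 2F1 with upper {-9/2, 5}, lower {21/2}, scaled by C = -1/2. Verdict: the Kummer evaluation I3 fires (x = -1; c = 21/2 equals 1+a-b for upper {-9/2, 5}: listed pattern). Sum: (-2078505/2097152) * pi.

Key step: x = (-1) and the running product (C = -1/2, x = -1) telescopes to a rising factorial.
Adjacent-term ratio: r(k) = (-1) * (k-9/2) (k+5) / [(k+21/2) (k+1)] - poly over poly, x = (-1) from leading terms; C = -1/2 at k = 0.


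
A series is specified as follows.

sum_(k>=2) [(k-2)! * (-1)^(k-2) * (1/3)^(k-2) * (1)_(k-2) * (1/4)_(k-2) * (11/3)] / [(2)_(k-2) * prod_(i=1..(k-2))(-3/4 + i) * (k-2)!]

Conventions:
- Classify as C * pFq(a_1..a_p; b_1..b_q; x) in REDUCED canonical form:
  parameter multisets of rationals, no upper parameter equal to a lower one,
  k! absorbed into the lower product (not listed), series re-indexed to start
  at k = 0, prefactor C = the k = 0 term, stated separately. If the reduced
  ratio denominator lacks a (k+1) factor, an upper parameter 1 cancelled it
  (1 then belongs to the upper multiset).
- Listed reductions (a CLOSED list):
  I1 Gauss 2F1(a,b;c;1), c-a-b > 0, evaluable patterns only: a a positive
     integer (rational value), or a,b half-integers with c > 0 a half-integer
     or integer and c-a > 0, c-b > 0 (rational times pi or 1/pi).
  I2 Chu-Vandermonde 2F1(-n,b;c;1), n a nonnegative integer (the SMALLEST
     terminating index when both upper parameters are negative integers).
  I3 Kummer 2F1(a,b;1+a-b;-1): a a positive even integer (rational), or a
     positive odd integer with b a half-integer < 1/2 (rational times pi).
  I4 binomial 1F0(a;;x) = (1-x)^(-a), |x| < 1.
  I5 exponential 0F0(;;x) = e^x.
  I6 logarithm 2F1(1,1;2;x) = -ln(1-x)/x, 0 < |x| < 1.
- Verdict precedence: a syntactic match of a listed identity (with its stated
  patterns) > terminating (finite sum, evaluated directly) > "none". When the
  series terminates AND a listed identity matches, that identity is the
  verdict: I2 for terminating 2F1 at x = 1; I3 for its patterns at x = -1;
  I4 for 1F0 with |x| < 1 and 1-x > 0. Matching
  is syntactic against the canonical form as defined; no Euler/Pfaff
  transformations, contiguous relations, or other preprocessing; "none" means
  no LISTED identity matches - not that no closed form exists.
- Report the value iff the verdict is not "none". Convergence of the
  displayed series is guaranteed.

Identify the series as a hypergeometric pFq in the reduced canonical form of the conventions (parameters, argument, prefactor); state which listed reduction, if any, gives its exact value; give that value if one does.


With C = 11/3: the canonical form is 2F1(1, 1; 2; -1/3). Verdict: this is logarithm (I6) (the logarithm: parameters (1,1;2), x = -1/3). Hence: 11 * ln(4/3).

The tell: t_0 = 11/3 here, and the factorial ratio (C = 11/3, x = -1/3) (k+a-1)!/(a-1)! is a rising factorial (a)_k.
Step ratio: r(k) = (-1/3) * (k+1) (k+1) / [(k+2) (k+1)] - rational in k. x = (-1/3); t_0 = 11/3; negate the roots.


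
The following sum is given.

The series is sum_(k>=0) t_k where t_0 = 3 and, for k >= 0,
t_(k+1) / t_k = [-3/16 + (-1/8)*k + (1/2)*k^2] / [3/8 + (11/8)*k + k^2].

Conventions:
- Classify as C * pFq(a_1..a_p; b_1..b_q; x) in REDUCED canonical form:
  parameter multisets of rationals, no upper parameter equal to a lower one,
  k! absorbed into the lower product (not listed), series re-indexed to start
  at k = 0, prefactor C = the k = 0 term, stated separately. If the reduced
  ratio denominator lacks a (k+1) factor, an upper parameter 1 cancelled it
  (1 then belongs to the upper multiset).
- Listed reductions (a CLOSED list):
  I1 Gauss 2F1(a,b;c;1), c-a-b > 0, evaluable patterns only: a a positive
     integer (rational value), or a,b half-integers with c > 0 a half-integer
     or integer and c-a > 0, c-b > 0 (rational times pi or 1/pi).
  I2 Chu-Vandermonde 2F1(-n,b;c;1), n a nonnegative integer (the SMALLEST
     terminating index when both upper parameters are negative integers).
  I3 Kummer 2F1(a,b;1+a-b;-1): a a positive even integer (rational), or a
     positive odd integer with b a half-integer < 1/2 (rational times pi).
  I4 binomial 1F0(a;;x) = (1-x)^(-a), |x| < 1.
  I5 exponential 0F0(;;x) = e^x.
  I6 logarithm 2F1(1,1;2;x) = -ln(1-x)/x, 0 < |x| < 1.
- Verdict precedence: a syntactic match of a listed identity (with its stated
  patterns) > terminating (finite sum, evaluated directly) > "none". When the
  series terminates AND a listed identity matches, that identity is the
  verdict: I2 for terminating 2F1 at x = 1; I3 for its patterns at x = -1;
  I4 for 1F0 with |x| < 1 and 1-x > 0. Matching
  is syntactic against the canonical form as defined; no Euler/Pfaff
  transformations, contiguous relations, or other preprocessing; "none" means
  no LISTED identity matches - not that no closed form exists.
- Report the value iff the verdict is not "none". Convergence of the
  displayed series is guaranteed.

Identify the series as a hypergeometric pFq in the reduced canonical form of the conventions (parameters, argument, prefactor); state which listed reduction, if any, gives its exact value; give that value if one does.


Classification (C = 3): 2F1 with upper {-3/4, 1/2}, lower {3/8}, argument x = 1/2. Verdict: no listed reduction: x = 1/2 and upper {-3/4, 1/2} fail every I1-I6 pattern.

Key observation: with t_0 = 3, factor the ratio over Q (C = 3, x = 1/2): negated roots = parameters.
Consecutive-term ratio: r(k) = (1/2) * (k-3/4) (k+1/2) / [(k+3/8) (k+1)] - rational in k. x = (1/2); t_0 = 3; negate the roots.


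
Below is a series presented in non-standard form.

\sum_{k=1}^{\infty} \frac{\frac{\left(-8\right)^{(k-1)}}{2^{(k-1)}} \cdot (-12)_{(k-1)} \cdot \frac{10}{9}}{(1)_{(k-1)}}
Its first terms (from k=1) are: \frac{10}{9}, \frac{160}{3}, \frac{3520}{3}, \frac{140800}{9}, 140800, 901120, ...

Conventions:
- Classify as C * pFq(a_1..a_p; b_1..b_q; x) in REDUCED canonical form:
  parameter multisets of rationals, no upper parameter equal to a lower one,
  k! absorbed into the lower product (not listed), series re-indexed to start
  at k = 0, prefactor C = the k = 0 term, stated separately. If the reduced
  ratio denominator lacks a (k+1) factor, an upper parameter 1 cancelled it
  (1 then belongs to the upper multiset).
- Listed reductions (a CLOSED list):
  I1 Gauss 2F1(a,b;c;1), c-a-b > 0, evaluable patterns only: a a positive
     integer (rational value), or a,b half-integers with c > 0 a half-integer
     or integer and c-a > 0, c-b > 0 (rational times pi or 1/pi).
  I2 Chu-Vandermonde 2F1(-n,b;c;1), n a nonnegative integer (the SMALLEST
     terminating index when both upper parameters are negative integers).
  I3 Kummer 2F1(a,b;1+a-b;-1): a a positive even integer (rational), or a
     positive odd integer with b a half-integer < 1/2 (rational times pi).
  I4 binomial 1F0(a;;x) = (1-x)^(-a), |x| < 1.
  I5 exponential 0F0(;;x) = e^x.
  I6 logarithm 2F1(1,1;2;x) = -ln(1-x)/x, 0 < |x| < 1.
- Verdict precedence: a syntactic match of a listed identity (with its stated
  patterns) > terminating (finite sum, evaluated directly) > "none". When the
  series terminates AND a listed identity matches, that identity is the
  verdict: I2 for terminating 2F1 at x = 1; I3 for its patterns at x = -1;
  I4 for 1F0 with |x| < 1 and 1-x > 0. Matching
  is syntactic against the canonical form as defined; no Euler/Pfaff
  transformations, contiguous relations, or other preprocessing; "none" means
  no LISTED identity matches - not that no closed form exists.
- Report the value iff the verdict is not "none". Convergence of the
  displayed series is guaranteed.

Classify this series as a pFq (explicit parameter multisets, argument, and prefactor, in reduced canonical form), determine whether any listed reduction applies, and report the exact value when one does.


At argument -4: a 1F0 with upper {-12}, lower {-}, scaled by C = \frac{10}{9}. Verdict: terminating at k = 12: the factor (-12)_k kills every later term; summing the 13 survivors is exact. Sum: \frac{2441406250}{9}.

The tell: t_0 = \frac{10}{9} here, and the two k-th powers (prefactor 10/9) combine into one argument.
Consecutive-term ratio: r(k) = -4 * (k-12) / [(k+1)] - rational in k, leading ratio -4; with t_0 = \frac{10}{9}, classification follows.


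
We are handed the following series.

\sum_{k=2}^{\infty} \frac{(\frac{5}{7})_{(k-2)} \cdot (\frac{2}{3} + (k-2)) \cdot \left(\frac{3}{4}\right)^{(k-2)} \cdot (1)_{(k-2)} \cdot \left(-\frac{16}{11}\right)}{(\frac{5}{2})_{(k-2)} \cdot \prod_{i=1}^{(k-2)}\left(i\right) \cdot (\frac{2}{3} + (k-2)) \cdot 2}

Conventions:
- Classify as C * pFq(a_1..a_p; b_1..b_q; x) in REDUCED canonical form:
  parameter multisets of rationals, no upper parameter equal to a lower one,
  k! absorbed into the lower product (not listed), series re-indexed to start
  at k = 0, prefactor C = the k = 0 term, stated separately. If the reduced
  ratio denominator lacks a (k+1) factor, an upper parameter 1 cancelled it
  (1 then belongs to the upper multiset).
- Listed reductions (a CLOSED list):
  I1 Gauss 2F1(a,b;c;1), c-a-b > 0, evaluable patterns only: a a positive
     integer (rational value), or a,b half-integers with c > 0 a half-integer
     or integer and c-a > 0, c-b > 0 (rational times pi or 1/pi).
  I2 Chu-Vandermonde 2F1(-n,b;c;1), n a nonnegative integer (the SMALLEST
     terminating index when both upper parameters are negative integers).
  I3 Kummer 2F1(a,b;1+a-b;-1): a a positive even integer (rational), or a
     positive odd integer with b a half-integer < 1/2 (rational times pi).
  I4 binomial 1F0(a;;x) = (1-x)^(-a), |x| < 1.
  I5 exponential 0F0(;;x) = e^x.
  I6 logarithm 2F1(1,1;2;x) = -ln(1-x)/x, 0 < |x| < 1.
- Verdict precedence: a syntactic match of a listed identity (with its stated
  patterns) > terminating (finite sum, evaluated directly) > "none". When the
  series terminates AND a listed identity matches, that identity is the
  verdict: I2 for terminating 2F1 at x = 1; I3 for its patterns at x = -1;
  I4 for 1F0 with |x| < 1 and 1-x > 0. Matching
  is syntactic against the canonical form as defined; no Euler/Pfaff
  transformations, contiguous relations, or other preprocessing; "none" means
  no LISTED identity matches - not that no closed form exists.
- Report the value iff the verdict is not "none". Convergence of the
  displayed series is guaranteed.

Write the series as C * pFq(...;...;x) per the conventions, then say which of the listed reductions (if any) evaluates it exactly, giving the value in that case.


At argument \frac{3}{4}: a 2F1 with upper {\frac{5}{7}, 1}, lower {\frac{5}{2}}, scaled by C = -\frac{8}{11}. Verdict: none here - no I1-I6 shape fits x = \frac{3}{4} with lower {\frac{5}{2}}.

Structural cue: with t_0 = -\frac{8}{11}, the product of the first k integers (C = -8/11, x = 3/4) is k!.
Step ratio: r(k) = \frac{3}{4} * (k+\frac{5}{7}) (k+1) / [(k+\frac{5}{2}) (k+1)] - rational; roots negated = parameters, x = \frac{3}{4}, C = -\frac{8}{11}.


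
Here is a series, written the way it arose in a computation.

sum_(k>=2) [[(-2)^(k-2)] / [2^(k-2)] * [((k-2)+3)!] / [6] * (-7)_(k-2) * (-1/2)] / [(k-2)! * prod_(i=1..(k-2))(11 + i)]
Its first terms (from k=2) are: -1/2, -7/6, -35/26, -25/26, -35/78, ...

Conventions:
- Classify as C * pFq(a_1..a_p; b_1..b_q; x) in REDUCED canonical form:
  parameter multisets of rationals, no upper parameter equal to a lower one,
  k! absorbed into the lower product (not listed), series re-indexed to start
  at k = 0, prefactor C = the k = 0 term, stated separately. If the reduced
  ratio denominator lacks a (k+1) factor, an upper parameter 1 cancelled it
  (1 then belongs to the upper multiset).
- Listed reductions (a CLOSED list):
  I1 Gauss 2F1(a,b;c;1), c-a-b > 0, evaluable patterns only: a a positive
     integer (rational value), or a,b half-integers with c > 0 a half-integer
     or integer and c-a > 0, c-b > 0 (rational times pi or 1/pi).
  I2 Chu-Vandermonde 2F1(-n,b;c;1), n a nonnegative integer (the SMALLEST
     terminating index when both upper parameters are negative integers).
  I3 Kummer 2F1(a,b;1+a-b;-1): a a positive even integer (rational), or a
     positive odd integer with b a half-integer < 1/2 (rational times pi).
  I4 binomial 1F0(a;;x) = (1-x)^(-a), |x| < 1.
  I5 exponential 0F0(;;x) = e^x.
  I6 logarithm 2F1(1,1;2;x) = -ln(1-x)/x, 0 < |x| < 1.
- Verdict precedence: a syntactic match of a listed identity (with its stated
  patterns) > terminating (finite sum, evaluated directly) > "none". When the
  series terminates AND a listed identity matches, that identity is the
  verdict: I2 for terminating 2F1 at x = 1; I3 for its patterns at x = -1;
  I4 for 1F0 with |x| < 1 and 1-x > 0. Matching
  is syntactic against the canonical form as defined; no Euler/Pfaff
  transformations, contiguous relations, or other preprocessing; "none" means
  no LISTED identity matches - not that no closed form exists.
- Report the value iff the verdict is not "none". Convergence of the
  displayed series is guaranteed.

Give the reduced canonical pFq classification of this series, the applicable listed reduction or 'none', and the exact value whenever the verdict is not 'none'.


The series (x = -1) is 2F1: upper {-7, 4}, lower {12}, prefactor -1/2. Verdict: Kummer (I3) matches (x = -1; c = 12 equals 1+a-b for upper {-7, 4}: listed pattern). Hence: -55/12.

The tell: t_0 being -1/2, the lower running product (C = -1/2, x = -1) is a rising factorial.
Ratio: r(k) = (-1) * (k-7) (k+4) / [(k+12) (k+1)] - rational in k, leading ratio (-1); with t_0 = -1/2, classification follows.


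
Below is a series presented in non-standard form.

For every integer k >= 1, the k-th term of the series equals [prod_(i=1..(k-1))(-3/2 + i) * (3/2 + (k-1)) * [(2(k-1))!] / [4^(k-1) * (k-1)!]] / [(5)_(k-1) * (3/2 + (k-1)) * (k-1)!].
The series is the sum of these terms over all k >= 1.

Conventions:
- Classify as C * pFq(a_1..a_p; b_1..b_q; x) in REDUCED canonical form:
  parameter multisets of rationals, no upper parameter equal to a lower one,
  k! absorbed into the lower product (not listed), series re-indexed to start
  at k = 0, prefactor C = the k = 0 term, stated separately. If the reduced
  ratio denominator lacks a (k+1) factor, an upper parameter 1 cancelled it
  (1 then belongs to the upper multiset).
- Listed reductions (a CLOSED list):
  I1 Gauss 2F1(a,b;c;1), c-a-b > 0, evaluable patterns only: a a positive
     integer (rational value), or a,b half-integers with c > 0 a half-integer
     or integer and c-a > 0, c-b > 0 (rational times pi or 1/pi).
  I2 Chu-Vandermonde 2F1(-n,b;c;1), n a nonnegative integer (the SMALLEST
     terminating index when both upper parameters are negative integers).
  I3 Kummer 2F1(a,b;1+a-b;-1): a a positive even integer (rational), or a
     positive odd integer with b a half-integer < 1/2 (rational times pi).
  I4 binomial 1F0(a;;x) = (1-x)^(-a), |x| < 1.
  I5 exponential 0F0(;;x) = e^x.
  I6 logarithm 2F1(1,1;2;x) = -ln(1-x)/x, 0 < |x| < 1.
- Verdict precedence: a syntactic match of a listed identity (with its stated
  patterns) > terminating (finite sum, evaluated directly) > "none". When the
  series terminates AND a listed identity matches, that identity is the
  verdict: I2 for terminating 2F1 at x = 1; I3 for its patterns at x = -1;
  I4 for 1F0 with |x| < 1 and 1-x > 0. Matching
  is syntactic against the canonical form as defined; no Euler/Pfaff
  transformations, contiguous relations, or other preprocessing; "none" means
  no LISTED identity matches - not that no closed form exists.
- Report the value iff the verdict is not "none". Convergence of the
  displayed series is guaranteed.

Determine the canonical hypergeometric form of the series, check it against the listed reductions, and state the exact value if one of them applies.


Reduced: x = 1, 2F1, upper = {-1/2, 1/2}, lower = {5}, C = 1. Verdict (x = 1): Gauss's theorem I1 (half-integer case) applies (x = 1; upper {-1/2, 1/2} half-integers, c = 5 in the evaluable pattern). Value: (32768/11025) / pi.

First insight: t_0 = 1 here, and the (2k)!/(4^k k!) block (C = 1, x = 1) is the Pochhammer (1/2)_k.
Step ratio: r(k) = 1 * (k-1/2) (k+1/2) / [(k+5) (k+1)] - rational in k. x = 1; t_0 = 1; negate the roots.
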